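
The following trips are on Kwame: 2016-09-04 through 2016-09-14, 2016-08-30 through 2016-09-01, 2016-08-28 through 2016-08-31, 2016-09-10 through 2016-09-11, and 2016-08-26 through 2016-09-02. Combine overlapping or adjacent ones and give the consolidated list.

2016-08-26 through 2016-09-02, 2016-09-04 through 2016-09-14

Sort by start: 2016-08-26 through 2016-09-02, 2016-08-28 through 2016-08-31, 2016-08-30 through 2016-09-01, 2016-09-04 through 2016-09-14, 2016-09-10 through 2016-09-11.
2016-08-28 through 2016-08-31 overlaps/touches 2016-08-26 through 2016-09-02 → extend to 2016-08-26 through 2016-09-02.
2016-08-30 through 2016-09-01 overlaps/touches 2016-08-26 through 2016-09-02 → extend to 2016-08-26 through 2016-09-02.
2016-09-04 through 2016-09-14 is disjoint → start new block.
2016-09-10 through 2016-09-11 overlaps/touches 2016-09-04 through 2016-09-14 → extend to 2016-09-04 through 2016-09-14.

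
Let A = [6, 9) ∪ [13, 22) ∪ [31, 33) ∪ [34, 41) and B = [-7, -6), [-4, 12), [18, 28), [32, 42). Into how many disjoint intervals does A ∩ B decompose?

A ∩ B = [6, 9), [18, 22), [32, 33), [34, 41).
That is 4 disjoint pieces.

4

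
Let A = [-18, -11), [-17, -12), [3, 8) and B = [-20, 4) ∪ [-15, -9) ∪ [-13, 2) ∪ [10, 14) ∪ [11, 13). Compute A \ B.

[4, 8)

A, merged: [-18, -11), [3, 8).
B, merged: [-20, 4), [10, 14).
[-18, -11) lies entirely inside B → drops out.
[3, 8) with B removed leaves [4, 8).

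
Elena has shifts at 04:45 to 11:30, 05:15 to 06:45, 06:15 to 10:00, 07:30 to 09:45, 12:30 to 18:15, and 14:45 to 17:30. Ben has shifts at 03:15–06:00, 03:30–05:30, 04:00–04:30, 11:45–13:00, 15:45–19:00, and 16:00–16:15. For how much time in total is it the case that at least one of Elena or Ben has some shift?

First set merges to 04:45–11:30, 12:30–18:15.
Second set merges to 03:15–06:00, 11:45–13:00, 15:45–19:00.
A ∪ B = 03:15–11:30, 11:45–19:00.
Total: 8 h 15 min + 7 h 15 min = 15 h 30 min.

15 h 30 min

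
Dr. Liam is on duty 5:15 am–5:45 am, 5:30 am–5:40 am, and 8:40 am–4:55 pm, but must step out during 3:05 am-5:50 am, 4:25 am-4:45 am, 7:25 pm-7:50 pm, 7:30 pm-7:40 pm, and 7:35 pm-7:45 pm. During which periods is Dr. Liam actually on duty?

A, merged: 5:15 am–5:45 am, 8:40 am–4:55 pm.
B, merged: 3:05 am–5:50 am, 7:25 pm–7:50 pm.
5:15 am–5:45 am: entirely removed.
8:40 am–4:55 pm: nothing removed.

8:40 am–4:55 pm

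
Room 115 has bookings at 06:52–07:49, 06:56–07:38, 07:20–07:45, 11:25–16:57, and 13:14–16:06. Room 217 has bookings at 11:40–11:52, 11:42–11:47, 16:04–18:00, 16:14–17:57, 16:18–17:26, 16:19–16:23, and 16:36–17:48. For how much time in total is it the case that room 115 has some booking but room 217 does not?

A, merged: 06:52-07:49, 11:25-16:57.
B, merged: 11:40-11:52, 16:04-18:00.
A \ B = 06:52-07:49, 11:25-11:40, 11:52-16:04.
Total: 57 min + 15 min + 4 h 12 min = 5 h 24 min.

5 h 24 min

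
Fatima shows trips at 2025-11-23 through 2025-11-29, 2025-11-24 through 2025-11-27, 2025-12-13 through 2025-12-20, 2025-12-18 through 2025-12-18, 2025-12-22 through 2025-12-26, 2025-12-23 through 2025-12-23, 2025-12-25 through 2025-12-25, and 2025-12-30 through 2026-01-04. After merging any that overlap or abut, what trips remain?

2025-11-24 through 2025-11-27 overlaps/touches 2025-11-23 through 2025-11-29 → extend to 2025-11-23 through 2025-11-29.
2025-12-13 through 2025-12-20 is disjoint → start new block.
2025-12-18 through 2025-12-18 overlaps/touches 2025-12-13 through 2025-12-20 → extend to 2025-12-13 through 2025-12-20.
2025-12-22 through 2025-12-26 is disjoint → start new block.
2025-12-23 through 2025-12-23 overlaps/touches 2025-12-22 through 2025-12-26 → extend to 2025-12-22 through 2025-12-26.
2025-12-25 through 2025-12-25 overlaps/touches 2025-12-22 through 2025-12-26 → extend to 2025-12-22 through 2025-12-26.
2025-12-30 through 2026-01-04 is disjoint → start new block.

2025-11-23 through 2025-11-29, 2025-12-13 through 2025-12-20, 2025-12-22 through 2025-12-26, 2025-12-30 through 2026-01-04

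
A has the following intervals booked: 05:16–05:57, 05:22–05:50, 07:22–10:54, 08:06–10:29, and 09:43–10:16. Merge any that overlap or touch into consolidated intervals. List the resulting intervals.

05:16-05:57, 07:22-10:54

05:22-05:50 overlaps/touches 05:16-05:57 → extend to 05:16-05:57.
07:22-10:54 is disjoint → start new block.
08:06-10:29 overlaps/touches 07:22-10:54 → extend to 07:22-10:54.
09:43-10:16 overlaps/touches 07:22-10:54 → extend to 07:22-10:54.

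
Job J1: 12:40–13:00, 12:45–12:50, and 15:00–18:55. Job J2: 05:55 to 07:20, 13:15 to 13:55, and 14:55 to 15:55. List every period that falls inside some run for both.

First set merges to 12:40–13:00, 15:00–18:55.
12:40–13:00 meets no B interval.
15:00–18:55 ∩ B → 15:00–15:55.

15:00–15:55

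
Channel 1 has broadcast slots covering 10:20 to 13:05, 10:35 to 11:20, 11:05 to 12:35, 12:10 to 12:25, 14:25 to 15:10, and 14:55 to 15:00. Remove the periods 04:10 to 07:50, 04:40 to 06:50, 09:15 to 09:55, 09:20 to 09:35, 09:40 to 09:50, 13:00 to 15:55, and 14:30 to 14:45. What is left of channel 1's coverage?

10:20-13:00

A, merged: 10:20-13:05, 14:25-15:10.
B, merged: 04:10-07:50, 09:15-09:55, 13:00-15:55.
10:20-13:05 with B removed leaves 10:20-13:00.
14:25-15:10 lies entirely inside B → drops out.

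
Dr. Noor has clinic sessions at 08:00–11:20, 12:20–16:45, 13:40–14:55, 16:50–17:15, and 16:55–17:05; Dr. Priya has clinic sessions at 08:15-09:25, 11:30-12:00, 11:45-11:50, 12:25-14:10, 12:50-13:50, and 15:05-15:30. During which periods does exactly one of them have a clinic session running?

08:00–08:15, 09:25–11:20, 11:30–12:00, 12:20–12:25, 14:10–15:05, 15:30–16:45, 16:50–17:15

First set merges to 08:00–11:20, 12:20–16:45, 16:50–17:15.
Second set merges to 08:15–09:25, 11:30–12:00, 12:25–14:10, 15:05–15:30.
A but not B: 08:00–08:15, 09:25–11:20, 12:20–12:25, 14:10–15:05, 15:30–16:45, 16:50–17:15.
B but not A: 11:30–12:00.
Combining gives A △ B.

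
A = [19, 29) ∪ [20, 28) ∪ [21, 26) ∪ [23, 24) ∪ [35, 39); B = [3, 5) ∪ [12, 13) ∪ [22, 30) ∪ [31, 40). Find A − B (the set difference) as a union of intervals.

Merge the first list: [19, 29), [35, 39).
[19, 29) with B removed leaves [19, 22).
[35, 39) lies entirely inside B → drops out.

[19, 22)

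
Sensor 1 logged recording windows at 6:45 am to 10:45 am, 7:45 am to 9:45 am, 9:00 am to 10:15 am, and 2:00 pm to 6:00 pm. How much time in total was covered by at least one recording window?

8 h

Merged: 6:45 am–10:45 am, 2:00 pm–6:00 pm.
Lengths: 4 h + 4 h = 8 h.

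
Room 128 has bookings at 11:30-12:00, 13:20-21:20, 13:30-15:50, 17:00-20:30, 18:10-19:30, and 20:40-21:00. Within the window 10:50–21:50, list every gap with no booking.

10:50-11:30, 12:00-13:20, 21:20-21:50

After merging, the occupied span is 11:30-12:00, 13:20-21:20.
Complement within 10:50-21:50: 10:50-11:30, 12:00-13:20, 21:20-21:50.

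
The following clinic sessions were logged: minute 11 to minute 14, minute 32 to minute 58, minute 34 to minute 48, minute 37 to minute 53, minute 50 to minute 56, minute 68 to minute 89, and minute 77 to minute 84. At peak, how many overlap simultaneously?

3

At minute 37, 3 of the intervals are simultaneously active.
No point has more.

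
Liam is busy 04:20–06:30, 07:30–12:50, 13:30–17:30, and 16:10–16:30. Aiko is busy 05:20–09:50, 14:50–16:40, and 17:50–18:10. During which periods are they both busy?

05:20–06:30, 07:30–09:50, 14:50–16:40

First set merges to 04:20–06:30, 07:30–12:50, 13:30–17:30.
04:20–06:30 meets the second set on 05:20–06:30.
07:30–12:50 meets the second set on 07:30–09:50.
13:30–17:30 meets the second set on 14:50–16:40.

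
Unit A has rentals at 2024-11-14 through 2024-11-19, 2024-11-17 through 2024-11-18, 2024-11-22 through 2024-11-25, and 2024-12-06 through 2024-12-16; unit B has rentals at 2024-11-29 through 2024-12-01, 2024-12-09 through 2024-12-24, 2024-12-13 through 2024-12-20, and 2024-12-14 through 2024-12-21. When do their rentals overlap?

A, merged: 2024-11-14 through 2024-11-19, 2024-11-22 through 2024-11-25, 2024-12-06 through 2024-12-16.
B, merged: 2024-11-29 through 2024-12-01, 2024-12-09 through 2024-12-24.
2024-11-14 through 2024-11-19: no overlap with the second set.
2024-11-22 through 2024-11-25: no overlap with the second set.
2024-12-06 through 2024-12-16 meets the second set on 2024-12-09 through 2024-12-16.

2024-12-09 through 2024-12-16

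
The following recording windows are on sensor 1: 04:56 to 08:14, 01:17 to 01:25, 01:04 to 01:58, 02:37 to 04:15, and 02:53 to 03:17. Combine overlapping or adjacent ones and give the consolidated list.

01:04-01:58, 02:37-04:15, 04:56-08:14

Sort by start: 01:04-01:58, 01:17-01:25, 02:37-04:15, 02:53-03:17, 04:56-08:14.
01:17-01:25 overlaps/touches 01:04-01:58 → extend to 01:04-01:58.
02:37-04:15 is disjoint → start new block.
02:53-03:17 overlaps/touches 02:37-04:15 → extend to 02:37-04:15.
04:56-08:14 is disjoint → start new block.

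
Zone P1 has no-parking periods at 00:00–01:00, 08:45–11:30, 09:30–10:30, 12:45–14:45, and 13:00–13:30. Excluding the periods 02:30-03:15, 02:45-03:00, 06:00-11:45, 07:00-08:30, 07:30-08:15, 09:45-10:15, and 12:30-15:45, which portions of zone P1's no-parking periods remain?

00:00–01:00

First set merges to 00:00–01:00, 08:45–11:30, 12:45–14:45.
Second set merges to 02:30–03:15, 06:00–11:45, 12:30–15:45.
00:00–01:00: no B overlap → unchanged.
08:45–11:30: fully covered by B → removed.
12:45–14:45: fully covered by B → removed.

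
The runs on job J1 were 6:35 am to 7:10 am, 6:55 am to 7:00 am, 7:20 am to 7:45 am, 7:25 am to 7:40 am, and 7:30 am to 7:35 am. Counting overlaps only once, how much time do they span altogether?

1 h

Merged: 6:35 am-7:10 am, 7:20 am-7:45 am.
Lengths: 35 min + 25 min = 1 h.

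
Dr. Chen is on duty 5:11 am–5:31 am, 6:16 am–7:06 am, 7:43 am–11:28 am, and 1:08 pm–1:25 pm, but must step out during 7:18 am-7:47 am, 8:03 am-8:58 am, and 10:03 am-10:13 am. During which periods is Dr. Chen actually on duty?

5:11 am–5:31 am, 6:16 am–7:06 am, 7:47 am–8:03 am, 8:58 am–10:03 am, 10:13 am–11:28 am, 1:08 pm–1:25 pm

5:11 am–5:31 am is untouched.
6:16 am–7:06 am is untouched.
7:43 am–11:28 am with B removed leaves 7:47 am–8:03 am, 8:58 am–10:03 am, 10:13 am–11:28 am.
1:08 pm–1:25 pm is untouched.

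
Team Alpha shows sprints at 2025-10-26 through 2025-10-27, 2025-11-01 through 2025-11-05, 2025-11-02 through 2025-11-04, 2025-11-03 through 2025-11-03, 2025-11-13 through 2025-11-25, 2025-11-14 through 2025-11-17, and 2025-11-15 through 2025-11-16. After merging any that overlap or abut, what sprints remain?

2025-11-01 through 2025-11-05 is disjoint → start new block.
2025-11-02 through 2025-11-04 overlaps/touches 2025-11-01 through 2025-11-05 → extend to 2025-11-01 through 2025-11-05.
2025-11-03 through 2025-11-03 overlaps/touches 2025-11-01 through 2025-11-05 → extend to 2025-11-01 through 2025-11-05.
2025-11-13 through 2025-11-25 is disjoint → start new block.
2025-11-14 through 2025-11-17 overlaps/touches 2025-11-13 through 2025-11-25 → extend to 2025-11-13 through 2025-11-25.
2025-11-15 through 2025-11-16 overlaps/touches 2025-11-13 through 2025-11-25 → extend to 2025-11-13 through 2025-11-25.

2025-10-26 through 2025-10-27, 2025-11-01 through 2025-11-05, 2025-11-13 through 2025-11-25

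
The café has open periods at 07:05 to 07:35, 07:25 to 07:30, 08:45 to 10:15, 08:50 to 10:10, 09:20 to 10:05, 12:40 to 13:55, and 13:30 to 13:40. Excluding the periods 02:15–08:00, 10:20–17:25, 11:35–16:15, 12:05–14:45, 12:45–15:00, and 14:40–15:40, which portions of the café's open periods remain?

08:45–10:15

A, merged: 07:05–07:35, 08:45–10:15, 12:40–13:55.
B, merged: 02:15–08:00, 10:20–17:25.
07:05–07:35: entirely removed.
08:45–10:15: nothing removed.
12:40–13:55: entirely removed.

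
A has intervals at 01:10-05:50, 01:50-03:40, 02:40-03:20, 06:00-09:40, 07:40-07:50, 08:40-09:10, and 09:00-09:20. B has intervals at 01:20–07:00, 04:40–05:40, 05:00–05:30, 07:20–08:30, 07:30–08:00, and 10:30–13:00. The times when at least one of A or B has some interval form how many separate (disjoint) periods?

A, merged: 01:10-05:50, 06:00-09:40.
B, merged: 01:20-07:00, 07:20-08:30, 10:30-13:00.
A ∪ B = 01:10-09:40, 10:30-13:00.
That is 2 disjoint pieces.

2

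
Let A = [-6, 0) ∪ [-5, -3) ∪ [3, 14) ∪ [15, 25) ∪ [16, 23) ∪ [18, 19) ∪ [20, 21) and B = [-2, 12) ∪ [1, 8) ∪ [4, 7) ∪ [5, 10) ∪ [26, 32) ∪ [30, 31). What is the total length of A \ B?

16

A, merged: [-6, 0), [3, 14), [15, 25).
B, merged: [-2, 12), [26, 32).
A \ B = [-6, -2), [12, 14), [15, 25).
Total: 4 + 2 + 10 = 16.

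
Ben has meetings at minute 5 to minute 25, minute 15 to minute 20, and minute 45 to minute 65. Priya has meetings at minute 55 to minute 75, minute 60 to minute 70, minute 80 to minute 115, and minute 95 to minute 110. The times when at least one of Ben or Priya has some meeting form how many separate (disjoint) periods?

Merge the first list: minute 5 to minute 25, minute 45 to minute 65.
Merge the second list: minute 55 to minute 75, minute 80 to minute 115.
A ∪ B = minute 5 to minute 25, minute 45 to minute 75, minute 80 to minute 115.
That is 3 disjoint pieces.

3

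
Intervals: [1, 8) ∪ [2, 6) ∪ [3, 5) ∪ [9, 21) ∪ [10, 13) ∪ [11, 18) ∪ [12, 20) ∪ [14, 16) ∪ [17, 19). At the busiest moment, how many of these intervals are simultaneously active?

4

At 12, 4 of the intervals are simultaneously active.
No point has more.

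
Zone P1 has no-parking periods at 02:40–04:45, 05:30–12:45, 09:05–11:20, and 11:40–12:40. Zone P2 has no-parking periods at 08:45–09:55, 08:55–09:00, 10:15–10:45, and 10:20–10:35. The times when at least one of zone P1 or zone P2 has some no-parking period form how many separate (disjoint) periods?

Merge the first list: 02:40-04:45, 05:30-12:45.
Merge the second list: 08:45-09:55, 10:15-10:45.
A ∪ B = 02:40-04:45, 05:30-12:45.
That is 2 disjoint pieces.

2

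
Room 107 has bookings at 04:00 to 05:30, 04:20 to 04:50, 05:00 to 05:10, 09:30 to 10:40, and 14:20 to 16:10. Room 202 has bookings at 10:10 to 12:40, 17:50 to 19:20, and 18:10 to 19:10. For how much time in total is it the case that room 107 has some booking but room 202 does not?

4 h

Merge the first list: 04:00-05:30, 09:30-10:40, 14:20-16:10.
Merge the second list: 10:10-12:40, 17:50-19:20.
A \ B = 04:00-05:30, 09:30-10:10, 14:20-16:10.
Total: 1 h 30 min + 40 min + 1 h 50 min = 4 h.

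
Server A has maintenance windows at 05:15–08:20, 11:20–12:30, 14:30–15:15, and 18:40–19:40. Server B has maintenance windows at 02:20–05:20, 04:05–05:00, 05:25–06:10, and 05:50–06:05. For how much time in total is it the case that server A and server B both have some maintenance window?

B, merged: 02:20-05:20, 05:25-06:10.
A ∩ B = 05:15-05:20, 05:25-06:10.
Total: 5 min + 45 min = 50 min.

50 min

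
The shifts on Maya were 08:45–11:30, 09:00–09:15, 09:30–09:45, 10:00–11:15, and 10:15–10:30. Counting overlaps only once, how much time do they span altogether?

Merged: 08:45-11:30.
Length: 2 h 45 min.

2 h 45 min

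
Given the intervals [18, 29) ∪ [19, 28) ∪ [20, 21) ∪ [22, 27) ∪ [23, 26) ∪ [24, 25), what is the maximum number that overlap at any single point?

Sweep endpoints in order; track running count of active intervals.
Peak of 5 reached at 24.

5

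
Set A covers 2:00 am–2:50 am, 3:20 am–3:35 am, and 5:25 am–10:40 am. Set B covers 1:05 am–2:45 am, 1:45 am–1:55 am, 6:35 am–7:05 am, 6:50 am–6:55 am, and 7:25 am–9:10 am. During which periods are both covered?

Merge the second list: 1:05 am–2:45 am, 6:35 am–7:05 am, 7:25 am–9:10 am.
2:00 am–2:50 am ∩ B → 2:00 am–2:45 am.
3:20 am–3:35 am meets no B interval.
5:25 am–10:40 am ∩ B → 6:35 am–7:05 am, 7:25 am–9:10 am.

2:00 am–2:45 am, 6:35 am–7:05 am, 7:25 am–9:10 am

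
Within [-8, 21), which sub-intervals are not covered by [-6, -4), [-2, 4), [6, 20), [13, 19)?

Covered (merged): [-6, -4), [-2, 4), [6, 20).
Gaps within [-8, 21): [-8, -6), [-4, -2), [4, 6), [20, 21).

[-8, -6) ∪ [-4, -2) ∪ [4, 6) ∪ [20, 21)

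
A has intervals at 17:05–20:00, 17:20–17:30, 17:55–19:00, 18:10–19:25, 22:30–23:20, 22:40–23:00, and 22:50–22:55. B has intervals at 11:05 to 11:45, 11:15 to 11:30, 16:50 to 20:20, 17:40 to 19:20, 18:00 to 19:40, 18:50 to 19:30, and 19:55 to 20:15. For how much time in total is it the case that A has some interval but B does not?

Merge the first list: 17:05-20:00, 22:30-23:20.
Merge the second list: 11:05-11:45, 16:50-20:20.
A \ B = 22:30-23:20.
Total: 50 min.

50 min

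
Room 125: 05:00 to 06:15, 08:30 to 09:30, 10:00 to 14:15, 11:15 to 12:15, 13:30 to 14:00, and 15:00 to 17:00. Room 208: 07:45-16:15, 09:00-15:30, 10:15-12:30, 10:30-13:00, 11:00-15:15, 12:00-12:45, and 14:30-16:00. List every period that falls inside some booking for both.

08:30–09:30, 10:00–14:15, 15:00–16:15

First set merges to 05:00–06:15, 08:30–09:30, 10:00–14:15, 15:00–17:00.
Second set merges to 07:45–16:15.
05:00–06:15 falls entirely outside B.
08:30–09:30 overlaps B on 08:30–09:30.
10:00–14:15 overlaps B on 10:00–14:15.
15:00–17:00 overlaps B on 15:00–16:15.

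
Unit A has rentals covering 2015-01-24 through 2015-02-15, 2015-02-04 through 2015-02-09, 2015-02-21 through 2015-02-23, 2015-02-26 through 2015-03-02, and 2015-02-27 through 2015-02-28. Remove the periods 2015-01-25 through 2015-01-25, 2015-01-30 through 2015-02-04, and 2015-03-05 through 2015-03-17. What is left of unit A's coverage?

First set merges to 2015-01-24 through 2015-02-15, 2015-02-21 through 2015-02-23, 2015-02-26 through 2015-03-02.
2015-01-24 through 2015-02-15 minus B → 2015-01-24 through 2015-01-24, 2015-01-26 through 2015-01-29, 2015-02-05 through 2015-02-15.
2015-02-21 through 2015-02-23: no B overlap → unchanged.
2015-02-26 through 2015-03-02: no B overlap → unchanged.

2015-01-24 through 2015-01-24, 2015-01-26 through 2015-01-29, 2015-02-05 through 2015-02-15, 2015-02-21 through 2015-02-23, 2015-02-26 through 2015-03-02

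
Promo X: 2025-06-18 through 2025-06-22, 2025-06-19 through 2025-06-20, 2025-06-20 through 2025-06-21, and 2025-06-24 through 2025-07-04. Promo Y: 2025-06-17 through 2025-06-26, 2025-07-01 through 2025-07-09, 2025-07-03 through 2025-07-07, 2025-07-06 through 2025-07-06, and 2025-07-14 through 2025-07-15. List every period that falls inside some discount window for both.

2025-06-18 through 2025-06-22, 2025-06-24 through 2025-06-26, 2025-07-01 through 2025-07-04

First set merges to 2025-06-18 through 2025-06-22, 2025-06-24 through 2025-07-04.
Second set merges to 2025-06-17 through 2025-06-26, 2025-07-01 through 2025-07-09, 2025-07-14 through 2025-07-15.
2025-06-18 through 2025-06-22 ∩ B → 2025-06-18 through 2025-06-22.
2025-06-24 through 2025-07-04 ∩ B → 2025-06-24 through 2025-06-26, 2025-07-01 through 2025-07-04.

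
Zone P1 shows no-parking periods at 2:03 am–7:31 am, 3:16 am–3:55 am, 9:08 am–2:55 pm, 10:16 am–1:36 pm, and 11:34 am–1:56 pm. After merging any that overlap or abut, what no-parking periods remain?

2:03 am–7:31 am, 9:08 am–2:55 pm

3:16 am–3:55 am overlaps/touches 2:03 am–7:31 am → extend to 2:03 am–7:31 am.
9:08 am–2:55 pm is disjoint → start new block.
10:16 am–1:36 pm overlaps/touches 9:08 am–2:55 pm → extend to 9:08 am–2:55 pm.
11:34 am–1:56 pm overlaps/touches 9:08 am–2:55 pm → extend to 9:08 am–2:55 pm.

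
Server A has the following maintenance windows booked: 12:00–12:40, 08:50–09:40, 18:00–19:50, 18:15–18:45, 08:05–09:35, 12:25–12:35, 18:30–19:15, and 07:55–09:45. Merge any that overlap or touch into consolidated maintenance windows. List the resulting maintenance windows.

Sort by start: 07:55-09:45, 08:05-09:35, 08:50-09:40, 12:00-12:40, 12:25-12:35, 18:00-19:50, 18:15-18:45, 18:30-19:15.
08:05-09:35 overlaps/touches 07:55-09:45 → extend to 07:55-09:45.
08:50-09:40 overlaps/touches 07:55-09:45 → extend to 07:55-09:45.
12:00-12:40 is disjoint → start new block.
12:25-12:35 overlaps/touches 12:00-12:40 → extend to 12:00-12:40.
18:00-19:50 is disjoint → start new block.
18:15-18:45 overlaps/touches 18:00-19:50 → extend to 18:00-19:50.
18:30-19:15 overlaps/touches 18:00-19:50 → extend to 18:00-19:50.

07:55-09:45, 12:00-12:40, 18:00-19:50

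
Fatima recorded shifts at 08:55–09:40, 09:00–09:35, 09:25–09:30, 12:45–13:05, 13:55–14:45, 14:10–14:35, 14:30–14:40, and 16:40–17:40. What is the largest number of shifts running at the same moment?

3

Sweep endpoints in order; track running count of active intervals.
Peak of 3 reached at 09:25.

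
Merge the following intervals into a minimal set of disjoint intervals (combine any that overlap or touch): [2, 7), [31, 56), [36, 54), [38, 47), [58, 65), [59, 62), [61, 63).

[2, 7) ∪ [31, 56) ∪ [58, 65)

[31, 56) is disjoint → start new block.
[36, 54) overlaps/touches [31, 56) → extend to [31, 56).
[38, 47) overlaps/touches [31, 56) → extend to [31, 56).
[58, 65) is disjoint → start new block.
[59, 62) overlaps/touches [58, 65) → extend to [58, 65).
[61, 63) overlaps/touches [58, 65) → extend to [58, 65).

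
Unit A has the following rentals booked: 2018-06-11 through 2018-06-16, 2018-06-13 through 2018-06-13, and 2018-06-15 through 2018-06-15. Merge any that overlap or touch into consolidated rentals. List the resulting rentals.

2018-06-11 through 2018-06-16

2018-06-13 through 2018-06-13 overlaps/touches 2018-06-11 through 2018-06-16 → extend to 2018-06-11 through 2018-06-16.
2018-06-15 through 2018-06-15 overlaps/touches 2018-06-11 through 2018-06-16 → extend to 2018-06-11 through 2018-06-16.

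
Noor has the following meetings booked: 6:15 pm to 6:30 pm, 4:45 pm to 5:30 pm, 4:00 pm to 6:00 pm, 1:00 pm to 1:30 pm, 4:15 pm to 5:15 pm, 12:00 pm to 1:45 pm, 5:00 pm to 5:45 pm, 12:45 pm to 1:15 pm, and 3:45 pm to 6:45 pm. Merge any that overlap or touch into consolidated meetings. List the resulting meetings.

12:00 pm–1:45 pm, 3:45 pm–6:45 pm

Sort by start: 12:00 pm–1:45 pm, 12:45 pm–1:15 pm, 1:00 pm–1:30 pm, 3:45 pm–6:45 pm, 4:00 pm–6:00 pm, 4:15 pm–5:15 pm, 4:45 pm–5:30 pm, 5:00 pm–5:45 pm, 6:15 pm–6:30 pm.
12:45 pm–1:15 pm overlaps/touches 12:00 pm–1:45 pm → extend to 12:00 pm–1:45 pm.
1:00 pm–1:30 pm overlaps/touches 12:00 pm–1:45 pm → extend to 12:00 pm–1:45 pm.
3:45 pm–6:45 pm is disjoint → start new block.
4:00 pm–6:00 pm overlaps/touches 3:45 pm–6:45 pm → extend to 3:45 pm–6:45 pm.
4:15 pm–5:15 pm overlaps/touches 3:45 pm–6:45 pm → extend to 3:45 pm–6:45 pm.
4:45 pm–5:30 pm overlaps/touches 3:45 pm–6:45 pm → extend to 3:45 pm–6:45 pm.
5:00 pm–5:45 pm overlaps/touches 3:45 pm–6:45 pm → extend to 3:45 pm–6:45 pm.
6:15 pm–6:30 pm overlaps/touches 3:45 pm–6:45 pm → extend to 3:45 pm–6:45 pm.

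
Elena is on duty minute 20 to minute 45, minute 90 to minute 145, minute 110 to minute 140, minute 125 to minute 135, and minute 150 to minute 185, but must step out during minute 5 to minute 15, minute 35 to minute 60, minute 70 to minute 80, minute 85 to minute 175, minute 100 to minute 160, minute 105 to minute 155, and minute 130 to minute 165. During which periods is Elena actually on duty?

Merge the first list: minute 20 to minute 45, minute 90 to minute 145, minute 150 to minute 185.
Merge the second list: minute 5 to minute 15, minute 35 to minute 60, minute 70 to minute 80, minute 85 to minute 175.
minute 20 to minute 45 with B removed leaves minute 20 to minute 35.
minute 90 to minute 145 lies entirely inside B → drops out.
minute 150 to minute 185 with B removed leaves minute 175 to minute 185.

minute 20 to minute 35, minute 175 to minute 185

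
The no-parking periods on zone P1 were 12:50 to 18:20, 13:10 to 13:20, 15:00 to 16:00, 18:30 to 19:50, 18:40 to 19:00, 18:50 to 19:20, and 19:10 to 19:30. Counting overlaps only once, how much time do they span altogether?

6 h 50 min

Merged: 12:50–18:20, 18:30–19:50.
Lengths: 5 h 30 min + 1 h 20 min = 6 h 50 min.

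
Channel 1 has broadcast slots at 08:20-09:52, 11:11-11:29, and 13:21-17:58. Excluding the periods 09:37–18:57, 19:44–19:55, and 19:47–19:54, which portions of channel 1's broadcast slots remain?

08:20–09:37

Second set merges to 09:37–18:57, 19:44–19:55.
08:20–09:52 minus B → 08:20–09:37.
11:11–11:29: fully covered by B → removed.
13:21–17:58: fully covered by B → removed.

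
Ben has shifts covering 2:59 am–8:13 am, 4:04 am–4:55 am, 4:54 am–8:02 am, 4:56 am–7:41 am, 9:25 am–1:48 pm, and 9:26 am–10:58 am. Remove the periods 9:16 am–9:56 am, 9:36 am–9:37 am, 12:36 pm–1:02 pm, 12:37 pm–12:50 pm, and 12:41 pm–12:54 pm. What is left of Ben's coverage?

2:59 am–8:13 am, 9:56 am–12:36 pm, 1:02 pm–1:48 pm

Merge the first list: 2:59 am–8:13 am, 9:25 am–1:48 pm.
Merge the second list: 9:16 am–9:56 am, 12:36 pm–1:02 pm.
2:59 am–8:13 am: no B overlap → unchanged.
9:25 am–1:48 pm minus B → 9:56 am–12:36 pm, 1:02 pm–1:48 pm.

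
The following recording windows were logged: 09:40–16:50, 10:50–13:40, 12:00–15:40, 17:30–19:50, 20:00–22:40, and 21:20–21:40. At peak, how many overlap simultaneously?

3

Walk the sorted start/end points keeping a running depth.
The depth first hits 3 at 12:00.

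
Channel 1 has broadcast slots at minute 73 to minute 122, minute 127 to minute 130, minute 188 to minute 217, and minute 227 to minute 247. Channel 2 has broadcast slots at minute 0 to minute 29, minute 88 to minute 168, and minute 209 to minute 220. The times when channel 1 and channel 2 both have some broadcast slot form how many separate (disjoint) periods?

3

A ∩ B = minute 88 to minute 122, minute 127 to minute 130, minute 209 to minute 217.
That is 3 disjoint pieces.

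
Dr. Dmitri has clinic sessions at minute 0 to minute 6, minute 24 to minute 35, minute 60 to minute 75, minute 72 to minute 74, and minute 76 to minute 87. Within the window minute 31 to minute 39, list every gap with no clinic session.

After merging, the occupied span is minute 0 to minute 6, minute 24 to minute 35, minute 60 to minute 75, minute 76 to minute 87.
Complement within minute 31 to minute 39: minute 35 to minute 39.

minute 35 to minute 39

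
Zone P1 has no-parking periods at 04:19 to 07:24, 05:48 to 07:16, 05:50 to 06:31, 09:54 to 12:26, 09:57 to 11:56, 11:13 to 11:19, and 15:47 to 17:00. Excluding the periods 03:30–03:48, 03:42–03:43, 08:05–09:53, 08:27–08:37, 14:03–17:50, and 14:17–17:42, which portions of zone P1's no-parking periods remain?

04:19–07:24, 09:54–12:26

Merge the first list: 04:19–07:24, 09:54–12:26, 15:47–17:00.
Merge the second list: 03:30–03:48, 08:05–09:53, 14:03–17:50.
04:19–07:24: no B overlap → unchanged.
09:54–12:26: no B overlap → unchanged.
15:47–17:00: fully covered by B → removed.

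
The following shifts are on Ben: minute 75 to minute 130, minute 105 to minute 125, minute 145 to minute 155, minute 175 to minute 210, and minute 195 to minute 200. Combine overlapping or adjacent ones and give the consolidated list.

minute 75 to minute 130, minute 145 to minute 155, minute 175 to minute 210

minute 105 to minute 125 overlaps/touches minute 75 to minute 130 → extend to minute 75 to minute 130.
minute 145 to minute 155 is disjoint → start new block.
minute 175 to minute 210 is disjoint → start new block.
minute 195 to minute 200 overlaps/touches minute 175 to minute 210 → extend to minute 175 to minute 210.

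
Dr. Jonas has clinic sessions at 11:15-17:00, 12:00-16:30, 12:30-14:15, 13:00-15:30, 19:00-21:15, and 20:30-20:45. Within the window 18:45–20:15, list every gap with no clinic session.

18:45–19:00

After merging, the occupied span is 11:15–17:00, 19:00–21:15.
Uncovered inside 18:45–20:15: 18:45–19:00.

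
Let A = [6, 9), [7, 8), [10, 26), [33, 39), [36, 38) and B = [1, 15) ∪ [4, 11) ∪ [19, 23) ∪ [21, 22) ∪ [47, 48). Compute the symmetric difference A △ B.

Merge the first list: [6, 9), [10, 26), [33, 39).
Merge the second list: [1, 15), [19, 23), [47, 48).
A \ B = [15, 19), [23, 26), [33, 39).
B \ A = [1, 6), [9, 10), [47, 48).
Union of the two gives the symmetric difference.

[1, 6) ∪ [9, 10) ∪ [15, 19) ∪ [23, 26) ∪ [33, 39) ∪ [47, 48)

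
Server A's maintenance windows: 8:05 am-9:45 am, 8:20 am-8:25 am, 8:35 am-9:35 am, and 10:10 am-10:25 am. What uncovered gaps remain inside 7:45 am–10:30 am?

7:45 am–8:05 am, 9:45 am–10:10 am, 10:25 am–10:30 am

The merged coverage is 8:05 am–9:45 am, 10:10 am–10:25 am.
Gaps within 7:45 am–10:30 am: 7:45 am–8:05 am, 9:45 am–10:10 am, 10:25 am–10:30 am.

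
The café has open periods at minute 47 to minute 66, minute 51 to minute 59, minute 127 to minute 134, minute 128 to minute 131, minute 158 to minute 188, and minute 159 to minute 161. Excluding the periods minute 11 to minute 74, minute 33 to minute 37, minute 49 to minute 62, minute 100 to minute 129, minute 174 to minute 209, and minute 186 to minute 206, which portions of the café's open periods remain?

Merge the first list: minute 47 to minute 66, minute 127 to minute 134, minute 158 to minute 188.
Merge the second list: minute 11 to minute 74, minute 100 to minute 129, minute 174 to minute 209.
minute 47 to minute 66 lies entirely inside B → drops out.
minute 127 to minute 134 with B removed leaves minute 129 to minute 134.
minute 158 to minute 188 with B removed leaves minute 158 to minute 174.

minute 129 to minute 134, minute 158 to minute 174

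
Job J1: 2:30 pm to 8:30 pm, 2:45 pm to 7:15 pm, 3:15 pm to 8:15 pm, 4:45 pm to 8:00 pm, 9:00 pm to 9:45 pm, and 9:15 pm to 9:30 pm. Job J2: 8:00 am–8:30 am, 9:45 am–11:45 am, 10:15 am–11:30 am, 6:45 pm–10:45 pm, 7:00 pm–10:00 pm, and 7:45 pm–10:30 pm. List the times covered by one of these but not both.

8:00 am–8:30 am, 9:45 am–11:45 am, 2:30 pm–6:45 pm, 8:30 pm–9:00 pm, 9:45 pm–10:45 pm

First set merges to 2:30 pm–8:30 pm, 9:00 pm–9:45 pm.
Second set merges to 8:00 am–8:30 am, 9:45 am–11:45 am, 6:45 pm–10:45 pm.
Only in the first: 2:30 pm–6:45 pm.
Only in the second: 8:00 am–8:30 am, 9:45 am–11:45 am, 8:30 pm–9:00 pm, 9:45 pm–10:45 pm.
Together these are the periods covered by exactly one.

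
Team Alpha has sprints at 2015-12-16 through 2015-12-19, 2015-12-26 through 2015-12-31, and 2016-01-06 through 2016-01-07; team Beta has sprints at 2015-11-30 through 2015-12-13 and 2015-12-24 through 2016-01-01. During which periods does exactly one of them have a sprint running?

A but not B: 2015-12-16 through 2015-12-19, 2016-01-06 through 2016-01-07.
B but not A: 2015-11-30 through 2015-12-13, 2015-12-24 through 2015-12-25, 2016-01-01 through 2016-01-01.
Combining gives A △ B.

2015-11-30 through 2015-12-13, 2015-12-16 through 2015-12-19, 2015-12-24 through 2015-12-25, 2016-01-01 through 2016-01-01, 2016-01-06 through 2016-01-07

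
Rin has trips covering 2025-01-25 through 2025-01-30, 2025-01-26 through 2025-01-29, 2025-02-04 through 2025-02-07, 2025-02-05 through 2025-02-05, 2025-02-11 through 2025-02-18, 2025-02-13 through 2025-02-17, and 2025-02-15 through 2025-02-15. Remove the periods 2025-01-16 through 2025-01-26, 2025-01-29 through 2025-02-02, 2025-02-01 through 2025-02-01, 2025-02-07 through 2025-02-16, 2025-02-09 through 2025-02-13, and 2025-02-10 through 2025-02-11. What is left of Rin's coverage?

A, merged: 2025-01-25 through 2025-01-30, 2025-02-04 through 2025-02-07, 2025-02-11 through 2025-02-18.
B, merged: 2025-01-16 through 2025-01-26, 2025-01-29 through 2025-02-02, 2025-02-07 through 2025-02-16.
2025-01-25 through 2025-01-30 \ B = 2025-01-27 through 2025-01-28.
2025-02-04 through 2025-02-07 \ B = 2025-02-04 through 2025-02-06.
2025-02-11 through 2025-02-18 \ B = 2025-02-17 through 2025-02-18.

2025-01-27 through 2025-01-28, 2025-02-04 through 2025-02-06, 2025-02-17 through 2025-02-18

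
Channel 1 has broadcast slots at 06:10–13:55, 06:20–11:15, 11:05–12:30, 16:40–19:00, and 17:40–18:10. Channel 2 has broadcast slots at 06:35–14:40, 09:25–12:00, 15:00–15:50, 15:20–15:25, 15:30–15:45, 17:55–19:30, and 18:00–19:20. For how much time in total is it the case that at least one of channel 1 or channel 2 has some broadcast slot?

A, merged: 06:10-13:55, 16:40-19:00.
B, merged: 06:35-14:40, 15:00-15:50, 17:55-19:30.
A ∪ B = 06:10-14:40, 15:00-15:50, 16:40-19:30.
Total: 8 h 30 min + 50 min + 2 h 50 min = 12 h 10 min.

12 h 10 min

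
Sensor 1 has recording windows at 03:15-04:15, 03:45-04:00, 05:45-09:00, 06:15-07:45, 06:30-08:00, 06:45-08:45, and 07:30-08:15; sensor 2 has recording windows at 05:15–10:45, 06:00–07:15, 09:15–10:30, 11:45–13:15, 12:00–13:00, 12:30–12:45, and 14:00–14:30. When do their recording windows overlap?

First set merges to 03:15–04:15, 05:45–09:00.
Second set merges to 05:15–10:45, 11:45–13:15, 14:00–14:30.
03:15–04:15 meets no B interval.
05:45–09:00 ∩ B → 05:45–09:00.

05:45–09:00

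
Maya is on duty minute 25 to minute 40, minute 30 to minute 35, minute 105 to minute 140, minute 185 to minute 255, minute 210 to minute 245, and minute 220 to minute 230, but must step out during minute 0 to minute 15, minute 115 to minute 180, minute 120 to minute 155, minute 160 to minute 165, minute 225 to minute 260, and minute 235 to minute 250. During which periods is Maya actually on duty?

First set merges to minute 25 to minute 40, minute 105 to minute 140, minute 185 to minute 255.
Second set merges to minute 0 to minute 15, minute 115 to minute 180, minute 225 to minute 260.
minute 25 to minute 40: no B overlap → unchanged.
minute 105 to minute 140 minus B → minute 105 to minute 115.
minute 185 to minute 255 minus B → minute 185 to minute 225.

minute 25 to minute 40, minute 105 to minute 115, minute 185 to minute 225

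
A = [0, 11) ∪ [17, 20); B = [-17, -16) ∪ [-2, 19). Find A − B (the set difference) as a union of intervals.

[19, 20)

[0, 11): entirely removed.
[17, 20) \ B = [19, 20).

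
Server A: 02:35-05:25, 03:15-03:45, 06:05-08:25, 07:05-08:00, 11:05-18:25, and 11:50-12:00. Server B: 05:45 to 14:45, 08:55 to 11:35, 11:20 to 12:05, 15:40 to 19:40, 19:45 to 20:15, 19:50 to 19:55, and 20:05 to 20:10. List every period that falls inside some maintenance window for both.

Merge the first list: 02:35–05:25, 06:05–08:25, 11:05–18:25.
Merge the second list: 05:45–14:45, 15:40–19:40, 19:45–20:15.
02:35–05:25 falls entirely outside B.
06:05–08:25 overlaps B on 06:05–08:25.
11:05–18:25 overlaps B on 11:05–14:45, 15:40–18:25.

06:05–08:25, 11:05–14:45, 15:40–18:25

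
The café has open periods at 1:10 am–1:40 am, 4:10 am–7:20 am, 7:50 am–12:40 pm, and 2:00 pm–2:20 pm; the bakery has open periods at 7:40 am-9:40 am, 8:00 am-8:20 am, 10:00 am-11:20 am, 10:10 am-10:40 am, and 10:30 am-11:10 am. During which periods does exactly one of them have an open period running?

Second set merges to 7:40 am-9:40 am, 10:00 am-11:20 am.
A but not B: 1:10 am-1:40 am, 4:10 am-7:20 am, 9:40 am-10:00 am, 11:20 am-12:40 pm, 2:00 pm-2:20 pm.
B but not A: 7:40 am-7:50 am.
Combining gives A △ B.

1:10 am-1:40 am, 4:10 am-7:20 am, 7:40 am-7:50 am, 9:40 am-10:00 am, 11:20 am-12:40 pm, 2:00 pm-2:20 pm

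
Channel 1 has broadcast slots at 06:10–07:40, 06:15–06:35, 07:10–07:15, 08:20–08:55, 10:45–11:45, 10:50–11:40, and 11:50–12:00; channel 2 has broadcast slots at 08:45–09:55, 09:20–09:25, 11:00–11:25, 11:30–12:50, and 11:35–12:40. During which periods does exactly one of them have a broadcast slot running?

06:10–07:40, 08:20–08:45, 08:55–09:55, 10:45–11:00, 11:25–11:30, 11:45–11:50, 12:00–12:50

First set merges to 06:10–07:40, 08:20–08:55, 10:45–11:45, 11:50–12:00.
Second set merges to 08:45–09:55, 11:00–11:25, 11:30–12:50.
A \ B = 06:10–07:40, 08:20–08:45, 10:45–11:00, 11:25–11:30.
B \ A = 08:55–09:55, 11:45–11:50, 12:00–12:50.
Union of the two gives the symmetric difference.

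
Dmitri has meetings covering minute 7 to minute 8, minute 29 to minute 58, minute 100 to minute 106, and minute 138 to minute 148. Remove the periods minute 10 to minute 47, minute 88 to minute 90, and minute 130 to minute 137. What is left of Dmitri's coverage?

minute 7 to minute 8 is untouched.
minute 29 to minute 58 with B removed leaves minute 47 to minute 58.
minute 100 to minute 106 is untouched.
minute 138 to minute 148 is untouched.

minute 7 to minute 8, minute 47 to minute 58, minute 100 to minute 106, minute 138 to minute 148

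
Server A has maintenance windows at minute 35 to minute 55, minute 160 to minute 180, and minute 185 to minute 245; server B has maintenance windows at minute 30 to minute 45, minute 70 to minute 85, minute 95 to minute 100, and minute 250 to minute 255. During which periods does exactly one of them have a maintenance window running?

Only in the first: minute 45 to minute 55, minute 160 to minute 180, minute 185 to minute 245.
Only in the second: minute 30 to minute 35, minute 70 to minute 85, minute 95 to minute 100, minute 250 to minute 255.
Together these are the periods covered by exactly one.

minute 30 to minute 35, minute 45 to minute 55, minute 70 to minute 85, minute 95 to minute 100, minute 160 to minute 180, minute 185 to minute 245, minute 250 to minute 255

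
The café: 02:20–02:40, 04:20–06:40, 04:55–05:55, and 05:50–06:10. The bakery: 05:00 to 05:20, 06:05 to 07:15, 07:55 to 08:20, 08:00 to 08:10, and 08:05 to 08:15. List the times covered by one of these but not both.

02:20–02:40, 04:20–05:00, 05:20–06:05, 06:40–07:15, 07:55–08:20

First set merges to 02:20–02:40, 04:20–06:40.
Second set merges to 05:00–05:20, 06:05–07:15, 07:55–08:20.
A \ B = 02:20–02:40, 04:20–05:00, 05:20–06:05.
B \ A = 06:40–07:15, 07:55–08:20.
Union of the two gives the symmetric difference.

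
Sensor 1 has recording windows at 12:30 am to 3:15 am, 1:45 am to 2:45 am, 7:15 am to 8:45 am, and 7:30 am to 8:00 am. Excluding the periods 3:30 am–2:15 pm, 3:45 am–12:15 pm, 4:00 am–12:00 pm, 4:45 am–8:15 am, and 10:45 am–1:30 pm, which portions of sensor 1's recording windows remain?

12:30 am–3:15 am

First set merges to 12:30 am–3:15 am, 7:15 am–8:45 am.
Second set merges to 3:30 am–2:15 pm.
12:30 am–3:15 am: nothing removed.
7:15 am–8:45 am: entirely removed.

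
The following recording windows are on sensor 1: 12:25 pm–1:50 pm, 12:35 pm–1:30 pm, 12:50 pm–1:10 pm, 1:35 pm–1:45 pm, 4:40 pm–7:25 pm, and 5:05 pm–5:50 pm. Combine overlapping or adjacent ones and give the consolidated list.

12:25 pm–1:50 pm, 4:40 pm–7:25 pm

12:35 pm–1:30 pm overlaps/touches 12:25 pm–1:50 pm → extend to 12:25 pm–1:50 pm.
12:50 pm–1:10 pm overlaps/touches 12:25 pm–1:50 pm → extend to 12:25 pm–1:50 pm.
1:35 pm–1:45 pm overlaps/touches 12:25 pm–1:50 pm → extend to 12:25 pm–1:50 pm.
4:40 pm–7:25 pm is disjoint → start new block.
5:05 pm–5:50 pm overlaps/touches 4:40 pm–7:25 pm → extend to 4:40 pm–7:25 pm.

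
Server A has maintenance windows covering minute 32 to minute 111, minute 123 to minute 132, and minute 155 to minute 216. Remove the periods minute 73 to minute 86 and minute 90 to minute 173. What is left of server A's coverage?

minute 32 to minute 73, minute 86 to minute 90, minute 173 to minute 216

minute 32 to minute 111 with B removed leaves minute 32 to minute 73, minute 86 to minute 90.
minute 123 to minute 132 lies entirely inside B → drops out.
minute 155 to minute 216 with B removed leaves minute 173 to minute 216.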